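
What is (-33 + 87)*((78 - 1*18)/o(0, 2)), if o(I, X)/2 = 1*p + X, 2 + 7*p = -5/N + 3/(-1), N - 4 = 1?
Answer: 2835/2 ≈ 1417.5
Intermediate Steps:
N = 5 (N = 4 + 1 = 5)
p = -6/7 (p = -2/7 + (-5/5 + 3/(-1))/7 = -2/7 + (-5*⅕ + 3*(-1))/7 = -2/7 + (-1 - 3)/7 = -2/7 + (⅐)*(-4) = -2/7 - 4/7 = -6/7 ≈ -0.85714)
o(I, X) = -12/7 + 2*X (o(I, X) = 2*(1*(-6/7) + X) = 2*(-6/7 + X) = -12/7 + 2*X)
(-33 + 87)*((78 - 1*18)/o(0, 2)) = (-33 + 87)*((78 - 1*18)/(-12/7 + 2*2)) = 54*((78 - 18)/(-12/7 + 4)) = 54*(60/(16/7)) = 54*(60*(7/16)) = 54*(105/4) = 2835/2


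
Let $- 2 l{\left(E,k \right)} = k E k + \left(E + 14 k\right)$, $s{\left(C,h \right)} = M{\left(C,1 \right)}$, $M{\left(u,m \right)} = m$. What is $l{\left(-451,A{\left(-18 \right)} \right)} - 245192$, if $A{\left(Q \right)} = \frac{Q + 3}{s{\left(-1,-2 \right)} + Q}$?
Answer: $- \frac{70746366}{289} \approx -2.448 \cdot 10^{5}$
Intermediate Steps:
$s{\left(C,h \right)} = 1$
$A{\left(Q \right)} = \frac{3 + Q}{1 + Q}$ ($A{\left(Q \right)} = \frac{Q + 3}{1 + Q} = \frac{3 + Q}{1 + Q}$)
$l{\left(E,k \right)} = - 7 k - \frac{E}{2} - \frac{E k^{2}}{2}$ ($l{\left(E,k \right)} = - \frac{k E k + \left(E + 14 k\right)}{2} = - \frac{E k k + \left(E + 14 k\right)}{2} = - \frac{E k^{2} + \left(E + 14 k\right)}{2} = - \frac{E + 14 k + E k^{2}}{2} = - 7 k - \frac{E}{2} - \frac{E k^{2}}{2}$)
$l{\left(-451,A{\left(-18 \right)} \right)} - 245192 = \left(- 7 \frac{3 - 18}{1 - 18} - - \frac{451}{2} - - \frac{451 \left(\frac{3 - 18}{1 - 18}\right)^{2}}{2}\right) - 245192 = \left(- 7 \frac{1}{-17} \left(-15\right) + \frac{451}{2} - - \frac{451 \left(\frac{1}{-17} \left(-15\right)\right)^{2}}{2}\right) - 245192 = \left(- 7 \left(\left(- \frac{1}{17}\right) \left(-15\right)\right) + \frac{451}{2} - - \frac{451 \left(\left(- \frac{1}{17}\right) \left(-15\right)\right)^{2}}{2}\right) - 245192 = \left(\left(-7\right) \frac{15}{17} + \frac{451}{2} - - \frac{451 \left(\frac{15}{17}\right)^{2}}{2}\right) - 245192 = \left(- \frac{105}{17} + \frac{451}{2} - \left(- \frac{451}{2}\right) \frac{225}{289}\right) - 245192 = \left(- \frac{105}{17} + \frac{451}{2} + \frac{101475}{578}\right) - 245192 = \frac{114122}{289} - 245192 = - \frac{70746366}{289}$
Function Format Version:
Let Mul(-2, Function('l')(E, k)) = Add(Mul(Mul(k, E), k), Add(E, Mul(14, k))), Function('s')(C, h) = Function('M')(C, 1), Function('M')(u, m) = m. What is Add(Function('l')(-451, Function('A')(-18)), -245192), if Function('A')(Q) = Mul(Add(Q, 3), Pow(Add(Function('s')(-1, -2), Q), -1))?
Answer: Rational(-70746366, 289) ≈ -2.4480e+5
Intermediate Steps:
Function('s')(C, h) = 1
Function('A')(Q) = Mul(Pow(Add(1, Q), -1), Add(3, Q)) (Function('A')(Q) = Mul(Add(Q, 3), Pow(Add(1, Q), -1)) = Mul(Add(3, Q), Pow(Add(1, Q), -1)) = Mul(Pow(Add(1, Q), -1), Add(3, Q)))
Function('l')(E, k) = Add(Mul(-7, k), Mul(Rational(-1, 2), E), Mul(Rational(-1, 2), E, Pow(k, 2))) (Function('l')(E, k) = Mul(Rational(-1, 2), Add(Mul(Mul(k, E), k), Add(E, Mul(14, k)))) = Mul(Rational(-1, 2), Add(Mul(Mul(E, k), k), Add(E, Mul(14, k)))) = Mul(Rational(-1, 2), Add(Mul(E, Pow(k, 2)), Add(E, Mul(14, k)))) = Mul(Rational(-1, 2), Add(E, Mul(14, k), Mul(E, Pow(k, 2)))) = Add(Mul(-7, k), Mul(Rational(-1, 2), E), Mul(Rational(-1, 2), E, Pow(k, 2))))
Add(Function('l')(-451, Function('A')(-18)), -245192) = Add(Add(Mul(-7, Mul(Pow(Add(1, -18), -1), Add(3, -18))), Mul(Rational(-1, 2), -451), Mul(Rational(-1, 2), -451, Pow(Mul(Pow(Add(1, -18), -1), Add(3, -18)), 2))), -245192) = Add(Add(Mul(-7, Mul(Pow(-17, -1), -15)), Rational(451, 2), Mul(Rational(-1, 2), -451, Pow(Mul(Pow(-17, -1), -15), 2))), -245192) = Add(Add(Mul(-7, Mul(Rational(-1, 17), -15)), Rational(451, 2), Mul(Rational(-1, 2), -451, Pow(Mul(Rational(-1, 17), -15), 2))), -245192) = Add(Add(Mul(-7, Rational(15, 17)), Rational(451, 2), Mul(Rational(-1, 2), -451, Pow(Rational(15, 17), 2))), -245192) = Add(Add(Rational(-105, 17), Rational(451, 2), Mul(Rational(-1, 2), -451, Rational(225, 289))), -245192) = Add(Add(Rational(-105, 17), Rational(451, 2), Rational(101475, 578)), -245192) = Add(Rational(114122, 289), -245192) = Rational(-70746366, 289)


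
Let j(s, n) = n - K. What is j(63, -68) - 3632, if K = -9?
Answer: -3691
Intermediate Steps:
j(s, n) = 9 + n (j(s, n) = n - 1*(-9) = n + 9 = 9 + n)
j(63, -68) - 3632 = (9 - 68) - 3632 = -59 - 3632 = -3691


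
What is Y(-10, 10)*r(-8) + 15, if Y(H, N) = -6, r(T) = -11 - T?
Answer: 33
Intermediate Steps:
Y(-10, 10)*r(-8) + 15 = -6*(-11 - 1*(-8)) + 15 = -6*(-11 + 8) + 15 = -6*(-3) + 15 = 18 + 15 = 33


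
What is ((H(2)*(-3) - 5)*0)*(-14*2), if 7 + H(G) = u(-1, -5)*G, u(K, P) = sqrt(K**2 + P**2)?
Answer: 0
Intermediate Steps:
H(G) = -7 + G*sqrt(26) (H(G) = -7 + sqrt((-1)**2 + (-5)**2)*G = -7 + sqrt(1 + 25)*G = -7 + sqrt(26)*G = -7 + G*sqrt(26))
((H(2)*(-3) - 5)*0)*(-14*2) = (((-7 + 2*sqrt(26))*(-3) - 5)*0)*(-14*2) = (((21 - 6*sqrt(26)) - 5)*0)*(-28) = ((16 - 6*sqrt(26))*0)*(-28) = 0*(-28) = 0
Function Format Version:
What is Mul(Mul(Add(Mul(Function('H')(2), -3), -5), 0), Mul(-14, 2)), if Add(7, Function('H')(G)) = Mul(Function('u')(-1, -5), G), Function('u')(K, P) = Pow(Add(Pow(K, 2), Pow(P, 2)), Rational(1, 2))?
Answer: 0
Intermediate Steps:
Function('H')(G) = Add(-7, Mul(G, Pow(26, Rational(1, 2)))) (Function('H')(G) = Add(-7, Mul(Pow(Add(Pow(-1, 2), Pow(-5, 2)), Rational(1, 2)), G)) = Add(-7, Mul(Pow(Add(1, 25), Rational(1, 2)), G)) = Add(-7, Mul(Pow(26, Rational(1, 2)), G)) = Add(-7, Mul(G, Pow(26, Rational(1, 2)))))
Mul(Mul(Add(Mul(Function('H')(2), -3), -5), 0), Mul(-14, 2)) = Mul(Mul(Add(Mul(Add(-7, Mul(2, Pow(26, Rational(1, 2)))), -3), -5), 0), Mul(-14, 2)) = Mul(Mul(Add(Add(21, Mul(-6, Pow(26, Rational(1, 2)))), -5), 0), -28) = Mul(Mul(Add(16, Mul(-6, Pow(26, Rational(1, 2)))), 0), -28) = Mul(0, -28) = 0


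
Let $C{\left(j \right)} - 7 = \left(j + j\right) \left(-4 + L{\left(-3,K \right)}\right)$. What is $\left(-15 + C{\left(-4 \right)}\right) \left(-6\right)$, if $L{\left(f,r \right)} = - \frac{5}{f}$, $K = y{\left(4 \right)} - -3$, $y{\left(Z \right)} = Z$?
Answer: $-64$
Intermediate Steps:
$K = 7$ ($K = 4 - -3 = 4 + 3 = 7$)
$C{\left(j \right)} = 7 - \frac{14 j}{3}$ ($C{\left(j \right)} = 7 + \left(j + j\right) \left(-4 - \frac{5}{-3}\right) = 7 + 2 j \left(-4 - - \frac{5}{3}\right) = 7 + 2 j \left(-4 + \frac{5}{3}\right) = 7 + 2 j \left(- \frac{7}{3}\right) = 7 - \frac{14 j}{3}$)
$\left(-15 + C{\left(-4 \right)}\right) \left(-6\right) = \left(-15 + \left(7 - - \frac{56}{3}\right)\right) \left(-6\right) = \left(-15 + \left(7 + \frac{56}{3}\right)\right) \left(-6\right) = \left(-15 + \frac{77}{3}\right) \left(-6\right) = \frac{32}{3} \left(-6\right) = -64$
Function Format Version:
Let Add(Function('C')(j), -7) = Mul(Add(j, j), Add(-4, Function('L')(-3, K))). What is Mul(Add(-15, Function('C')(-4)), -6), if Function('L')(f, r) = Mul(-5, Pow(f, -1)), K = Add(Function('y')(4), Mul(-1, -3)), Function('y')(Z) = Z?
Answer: -64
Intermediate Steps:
K = 7 (K = Add(4, Mul(-1, -3)) = Add(4, 3) = 7)
Function('C')(j) = Add(7, Mul(Rational(-14, 3), j)) (Function('C')(j) = Add(7, Mul(Add(j, j), Add(-4, Mul(-5, Pow(-3, -1))))) = Add(7, Mul(Mul(2, j), Add(-4, Mul(-5, Rational(-1, 3))))) = Add(7, Mul(Mul(2, j), Add(-4, Rational(5, 3)))) = Add(7, Mul(Mul(2, j), Rational(-7, 3))) = Add(7, Mul(Rational(-14, 3), j)))
Mul(Add(-15, Function('C')(-4)), -6) = Mul(Add(-15, Add(7, Mul(Rational(-14, 3), -4))), -6) = Mul(Add(-15, Add(7, Rational(56, 3))), -6) = Mul(Add(-15, Rational(77, 3)), -6) = Mul(Rational(32, 3), -6) = -64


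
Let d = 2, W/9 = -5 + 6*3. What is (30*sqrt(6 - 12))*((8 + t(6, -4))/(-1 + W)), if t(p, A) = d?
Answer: 75*I*sqrt(6)/29 ≈ 6.3349*I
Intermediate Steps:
W = 117 (W = 9*(-5 + 6*3) = 9*(-5 + 18) = 9*13 = 117)
t(p, A) = 2
(30*sqrt(6 - 12))*((8 + t(6, -4))/(-1 + W)) = (30*sqrt(6 - 12))*((8 + 2)/(-1 + 117)) = (30*sqrt(-6))*(10/116) = (30*(I*sqrt(6)))*(10*(1/116)) = (30*I*sqrt(6))*(5/58) = 75*I*sqrt(6)/29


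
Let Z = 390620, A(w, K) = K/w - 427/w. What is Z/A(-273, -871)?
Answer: 53319630/649 ≈ 82157.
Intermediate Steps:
A(w, K) = -427/w + K/w
Z/A(-273, -871) = 390620/(((-427 - 871)/(-273))) = 390620/((-1/273*(-1298))) = 390620/(1298/273) = 390620*(273/1298) = 53319630/649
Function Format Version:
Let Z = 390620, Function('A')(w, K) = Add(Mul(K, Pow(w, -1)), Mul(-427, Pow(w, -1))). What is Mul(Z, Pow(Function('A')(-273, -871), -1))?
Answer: Rational(53319630, 649) ≈ 82157.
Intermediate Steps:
Function('A')(w, K) = Add(Mul(-427, Pow(w, -1)), Mul(K, Pow(w, -1)))
Mul(Z, Pow(Function('A')(-273, -871), -1)) = Mul(390620, Pow(Mul(Pow(-273, -1), Add(-427, -871)), -1)) = Mul(390620, Pow(Mul(Rational(-1, 273), -1298), -1)) = Mul(390620, Pow(Rational(1298, 273), -1)) = Mul(390620, Rational(273, 1298)) = Rational(53319630, 649)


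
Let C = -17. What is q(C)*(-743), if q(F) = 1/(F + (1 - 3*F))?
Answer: -743/35 ≈ -21.229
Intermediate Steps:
q(F) = 1/(1 - 2*F)
q(C)*(-743) = -1/(-1 + 2*(-17))*(-743) = -1/(-1 - 34)*(-743) = -1/(-35)*(-743) = -1*(-1/35)*(-743) = (1/35)*(-743) = -743/35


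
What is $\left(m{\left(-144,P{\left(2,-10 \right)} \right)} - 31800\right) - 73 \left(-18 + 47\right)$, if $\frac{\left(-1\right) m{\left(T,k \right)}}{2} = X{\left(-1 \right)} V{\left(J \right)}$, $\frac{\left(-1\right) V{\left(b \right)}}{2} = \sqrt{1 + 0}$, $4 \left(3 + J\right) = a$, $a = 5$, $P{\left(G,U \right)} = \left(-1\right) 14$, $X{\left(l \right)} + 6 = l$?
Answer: $-33945$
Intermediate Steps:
$X{\left(l \right)} = -6 + l$
$P{\left(G,U \right)} = -14$
$J = - \frac{7}{4}$ ($J = -3 + \frac{1}{4} \cdot 5 = -3 + \frac{5}{4} = - \frac{7}{4} \approx -1.75$)
$V{\left(b \right)} = -2$ ($V{\left(b \right)} = - 2 \sqrt{1 + 0} = - 2 \sqrt{1} = \left(-2\right) 1 = -2$)
$m{\left(T,k \right)} = -28$ ($m{\left(T,k \right)} = - 2 \left(-6 - 1\right) \left(-2\right) = - 2 \left(\left(-7\right) \left(-2\right)\right) = \left(-2\right) 14 = -28$)
$\left(m{\left(-144,P{\left(2,-10 \right)} \right)} - 31800\right) - 73 \left(-18 + 47\right) = \left(-28 - 31800\right) - 73 \left(-18 + 47\right) = -31828 - 2117 = -33945$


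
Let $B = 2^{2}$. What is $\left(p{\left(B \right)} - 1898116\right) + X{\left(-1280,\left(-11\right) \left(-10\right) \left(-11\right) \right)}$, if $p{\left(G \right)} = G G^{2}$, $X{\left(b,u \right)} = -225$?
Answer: $-1898277$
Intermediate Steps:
$B = 4$
$p{\left(G \right)} = G^{3}$
$\left(p{\left(B \right)} - 1898116\right) + X{\left(-1280,\left(-11\right) \left(-10\right) \left(-11\right) \right)} = \left(4^{3} - 1898116\right) - 225 = \left(64 - 1898116\right) - 225 = -1898052 - 225 = -1898277$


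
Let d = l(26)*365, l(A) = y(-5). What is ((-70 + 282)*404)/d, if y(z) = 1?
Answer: 85648/365 ≈ 234.65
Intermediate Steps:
l(A) = 1
d = 365 (d = 1*365 = 365)
((-70 + 282)*404)/d = ((-70 + 282)*404)/365 = (212*404)*(1/365) = 85648*(1/365) = 85648/365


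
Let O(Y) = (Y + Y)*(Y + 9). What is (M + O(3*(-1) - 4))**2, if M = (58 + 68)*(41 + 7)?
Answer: 36240400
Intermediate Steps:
M = 6048 (M = 126*48 = 6048)
O(Y) = 2*Y*(9 + Y) (O(Y) = (2*Y)*(9 + Y) = 2*Y*(9 + Y))
(M + O(3*(-1) - 4))**2 = (6048 + 2*(3*(-1) - 4)*(9 + (3*(-1) - 4)))**2 = (6048 + 2*(-3 - 4)*(9 + (-3 - 4)))**2 = (6048 + 2*(-7)*(9 - 7))**2 = (6048 + 2*(-7)*2)**2 = (6048 - 28)**2 = 6020**2 = 36240400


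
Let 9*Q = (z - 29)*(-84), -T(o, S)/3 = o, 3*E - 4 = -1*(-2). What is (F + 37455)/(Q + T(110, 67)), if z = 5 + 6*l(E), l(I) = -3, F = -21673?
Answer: 7891/31 ≈ 254.55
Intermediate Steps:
E = 2 (E = 4/3 + (-1*(-2))/3 = 4/3 + (1/3)*2 = 4/3 + 2/3 = 2)
T(o, S) = -3*o
z = -13 (z = 5 + 6*(-3) = 5 - 18 = -13)
Q = 392 (Q = ((-13 - 29)*(-84))/9 = (-42*(-84))/9 = (1/9)*3528 = 392)
(F + 37455)/(Q + T(110, 67)) = (-21673 + 37455)/(392 - 3*110) = 15782/(392 - 330) = 15782/62 = 15782*(1/62) = 7891/31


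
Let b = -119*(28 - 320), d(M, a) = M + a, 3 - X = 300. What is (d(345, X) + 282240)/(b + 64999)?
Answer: 94096/33249 ≈ 2.8300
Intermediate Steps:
X = -297 (X = 3 - 1*300 = 3 - 300 = -297)
b = 34748 (b = -119*(-292) = 34748)
(d(345, X) + 282240)/(b + 64999) = ((345 - 297) + 282240)/(34748 + 64999) = (48 + 282240)/99747 = 282288*(1/99747) = 94096/33249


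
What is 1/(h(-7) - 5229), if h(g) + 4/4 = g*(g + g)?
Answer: -1/5132 ≈ -0.00019486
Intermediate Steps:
h(g) = -1 + 2*g**2 (h(g) = -1 + g*(g + g) = -1 + g*(2*g) = -1 + 2*g**2)
1/(h(-7) - 5229) = 1/((-1 + 2*(-7)**2) - 5229) = 1/((-1 + 2*49) - 5229) = 1/((-1 + 98) - 5229) = 1/(97 - 5229) = 1/(-5132) = -1/5132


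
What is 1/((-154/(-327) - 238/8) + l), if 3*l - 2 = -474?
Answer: -436/81363 ≈ -0.0053587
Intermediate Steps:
l = -472/3 (l = ⅔ + (⅓)*(-474) = ⅔ - 158 = -472/3 ≈ -157.33)
1/((-154/(-327) - 238/8) + l) = 1/((-154/(-327) - 238/8) - 472/3) = 1/((-154*(-1/327) - 238*⅛) - 472/3) = 1/((154/327 - 119/4) - 472/3) = 1/(-38297/1308 - 472/3) = 1/(-81363/436) = -436/81363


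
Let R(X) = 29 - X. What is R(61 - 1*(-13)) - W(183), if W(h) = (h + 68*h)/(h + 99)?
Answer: -8439/94 ≈ -89.777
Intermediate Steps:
W(h) = 69*h/(99 + h) (W(h) = (69*h)/(99 + h) = 69*h/(99 + h))
R(61 - 1*(-13)) - W(183) = (29 - (61 - 1*(-13))) - 69*183/(99 + 183) = (29 - (61 + 13)) - 69*183/282 = (29 - 1*74) - 69*183/282 = (29 - 74) - 1*4209/94 = -45 - 4209/94 = -8439/94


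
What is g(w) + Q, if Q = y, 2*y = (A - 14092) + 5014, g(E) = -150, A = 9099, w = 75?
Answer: -279/2 ≈ -139.50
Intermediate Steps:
y = 21/2 (y = ((9099 - 14092) + 5014)/2 = (-4993 + 5014)/2 = (½)*21 = 21/2 ≈ 10.500)
Q = 21/2 ≈ 10.500
g(w) + Q = -150 + 21/2 = -279/2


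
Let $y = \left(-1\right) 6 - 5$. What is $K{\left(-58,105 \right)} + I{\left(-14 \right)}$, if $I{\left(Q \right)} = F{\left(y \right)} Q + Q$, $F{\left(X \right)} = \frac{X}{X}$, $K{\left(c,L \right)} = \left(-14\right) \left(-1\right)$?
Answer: $-14$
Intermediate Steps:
$K{\left(c,L \right)} = 14$
$y = -11$ ($y = -6 - 5 = -11$)
$F{\left(X \right)} = 1$
$I{\left(Q \right)} = 2 Q$ ($I{\left(Q \right)} = 1 Q + Q = Q + Q = 2 Q$)
$K{\left(-58,105 \right)} + I{\left(-14 \right)} = 14 + 2 \left(-14\right) = 14 - 28 = -14$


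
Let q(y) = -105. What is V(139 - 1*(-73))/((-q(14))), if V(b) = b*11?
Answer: 2332/105 ≈ 22.210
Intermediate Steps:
V(b) = 11*b
V(139 - 1*(-73))/((-q(14))) = (11*(139 - 1*(-73)))/((-1*(-105))) = (11*(139 + 73))/105 = (11*212)*(1/105) = 2332*(1/105) = 2332/105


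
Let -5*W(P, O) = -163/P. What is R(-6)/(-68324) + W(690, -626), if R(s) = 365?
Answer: 4938781/117858900 ≈ 0.041904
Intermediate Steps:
W(P, O) = 163/(5*P) (W(P, O) = -(-163)/(5*P) = 163/(5*P))
R(-6)/(-68324) + W(690, -626) = 365/(-68324) + (163/5)/690 = 365*(-1/68324) + (163/5)*(1/690) = -365/68324 + 163/3450 = 4938781/117858900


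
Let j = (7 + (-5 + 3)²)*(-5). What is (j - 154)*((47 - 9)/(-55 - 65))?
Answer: 3971/60 ≈ 66.183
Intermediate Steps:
j = -55 (j = (7 + (-2)²)*(-5) = (7 + 4)*(-5) = 11*(-5) = -55)
(j - 154)*((47 - 9)/(-55 - 65)) = (-55 - 154)*((47 - 9)/(-55 - 65)) = -7942/(-120) = -7942*(-1)/120 = -209*(-19/60) = 3971/60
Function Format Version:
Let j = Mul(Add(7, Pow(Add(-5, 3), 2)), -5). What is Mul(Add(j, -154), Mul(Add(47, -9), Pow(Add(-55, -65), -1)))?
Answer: Rational(3971, 60) ≈ 66.183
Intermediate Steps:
j = -55 (j = Mul(Add(7, Pow(-2, 2)), -5) = Mul(Add(7, 4), -5) = Mul(11, -5) = -55)
Mul(Add(j, -154), Mul(Add(47, -9), Pow(Add(-55, -65), -1))) = Mul(Add(-55, -154), Mul(Add(47, -9), Pow(Add(-55, -65), -1))) = Mul(-209, Mul(38, Pow(-120, -1))) = Mul(-209, Mul(38, Rational(-1, 120))) = Mul(-209, Rational(-19, 60)) = Rational(3971, 60)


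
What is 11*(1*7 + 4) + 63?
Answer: 184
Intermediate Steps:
11*(1*7 + 4) + 63 = 11*(7 + 4) + 63 = 11*11 + 63 = 121 + 63 = 184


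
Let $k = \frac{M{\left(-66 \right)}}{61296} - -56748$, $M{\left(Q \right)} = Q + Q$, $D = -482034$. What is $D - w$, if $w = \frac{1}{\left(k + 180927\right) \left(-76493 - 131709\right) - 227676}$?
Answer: $- \frac{60921271475915915408}{126383764373293} \approx -4.8203 \cdot 10^{5}$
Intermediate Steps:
$M{\left(Q \right)} = 2 Q$
$k = \frac{289868773}{5108}$ ($k = \frac{2 \left(-66\right)}{61296} - -56748 = \left(-132\right) \frac{1}{61296} + 56748 = - \frac{11}{5108} + 56748 = \frac{289868773}{5108} \approx 56748.0$)
$w = - \frac{2554}{126383764373293}$ ($w = \frac{1}{\left(\frac{289868773}{5108} + 180927\right) \left(-76493 - 131709\right) - 227676} = \frac{1}{\frac{1214043889}{5108} \left(-208202\right) - 227676} = \frac{1}{- \frac{126383182888789}{2554} - 227676} = \frac{1}{- \frac{126383764373293}{2554}} = - \frac{2554}{126383764373293} \approx -2.0208 \cdot 10^{-11}$)
$D - w = -482034 - - \frac{2554}{126383764373293} = -482034 + \frac{2554}{126383764373293} = - \frac{60921271475915915408}{126383764373293}$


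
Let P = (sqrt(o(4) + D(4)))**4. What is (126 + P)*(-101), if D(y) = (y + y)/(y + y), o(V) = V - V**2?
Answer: -24947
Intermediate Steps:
D(y) = 1 (D(y) = (2*y)/((2*y)) = (2*y)*(1/(2*y)) = 1)
P = 121 (P = (sqrt(4*(1 - 1*4) + 1))**4 = (sqrt(4*(1 - 4) + 1))**4 = (sqrt(4*(-3) + 1))**4 = (sqrt(-12 + 1))**4 = (sqrt(-11))**4 = (I*sqrt(11))**4 = 121)
(126 + P)*(-101) = (126 + 121)*(-101) = 247*(-101) = -24947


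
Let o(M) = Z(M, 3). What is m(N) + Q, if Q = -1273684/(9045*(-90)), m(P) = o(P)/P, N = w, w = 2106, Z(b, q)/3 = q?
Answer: 16603117/10582650 ≈ 1.5689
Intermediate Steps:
Z(b, q) = 3*q
N = 2106
o(M) = 9 (o(M) = 3*3 = 9)
m(P) = 9/P
Q = 636842/407025 (Q = -1273684/(-814050) = -1273684*(-1/814050) = 636842/407025 ≈ 1.5646)
m(N) + Q = 9/2106 + 636842/407025 = 9*(1/2106) + 636842/407025 = 1/234 + 636842/407025 = 16603117/10582650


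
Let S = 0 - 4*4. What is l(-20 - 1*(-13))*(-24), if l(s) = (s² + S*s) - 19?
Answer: -3408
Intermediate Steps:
S = -16 (S = 0 - 16 = -16)
l(s) = -19 + s² - 16*s (l(s) = (s² - 16*s) - 19 = -19 + s² - 16*s)
l(-20 - 1*(-13))*(-24) = (-19 + (-20 - 1*(-13))² - 16*(-20 - 1*(-13)))*(-24) = (-19 + (-20 + 13)² - 16*(-20 + 13))*(-24) = (-19 + (-7)² - 16*(-7))*(-24) = (-19 + 49 + 112)*(-24) = 142*(-24) = -3408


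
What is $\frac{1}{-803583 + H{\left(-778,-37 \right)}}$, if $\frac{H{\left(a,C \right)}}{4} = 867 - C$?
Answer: $- \frac{1}{799967} \approx -1.2501 \cdot 10^{-6}$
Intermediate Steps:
$H{\left(a,C \right)} = 3468 - 4 C$ ($H{\left(a,C \right)} = 4 \left(867 - C\right) = 3468 - 4 C$)
$\frac{1}{-803583 + H{\left(-778,-37 \right)}} = \frac{1}{-803583 + \left(3468 - -148\right)} = \frac{1}{-803583 + \left(3468 + 148\right)} = \frac{1}{-803583 + 3616} = \frac{1}{-799967} = - \frac{1}{799967}$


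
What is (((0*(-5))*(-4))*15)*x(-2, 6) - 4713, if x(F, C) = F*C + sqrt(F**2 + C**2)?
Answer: -4713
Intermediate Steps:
x(F, C) = sqrt(C**2 + F**2) + C*F (x(F, C) = C*F + sqrt(C**2 + F**2) = sqrt(C**2 + F**2) + C*F)
(((0*(-5))*(-4))*15)*x(-2, 6) - 4713 = (((0*(-5))*(-4))*15)*(sqrt(6**2 + (-2)**2) + 6*(-2)) - 4713 = ((0*(-4))*15)*(sqrt(36 + 4) - 12) - 4713 = (0*15)*(sqrt(40) - 12) - 4713 = 0*(2*sqrt(10) - 12) - 4713 = 0*(-12 + 2*sqrt(10)) - 4713 = 0 - 4713 = -4713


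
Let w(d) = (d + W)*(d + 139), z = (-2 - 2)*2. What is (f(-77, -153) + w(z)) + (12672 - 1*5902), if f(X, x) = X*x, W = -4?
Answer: 16979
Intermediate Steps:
z = -8 (z = -4*2 = -8)
w(d) = (-4 + d)*(139 + d) (w(d) = (d - 4)*(d + 139) = (-4 + d)*(139 + d))
(f(-77, -153) + w(z)) + (12672 - 1*5902) = (-77*(-153) + (-556 + (-8)² + 135*(-8))) + (12672 - 1*5902) = (11781 + (-556 + 64 - 1080)) + (12672 - 5902) = (11781 - 1572) + 6770 = 10209 + 6770 = 16979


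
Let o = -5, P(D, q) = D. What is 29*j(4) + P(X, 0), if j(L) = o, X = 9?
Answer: -136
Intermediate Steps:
j(L) = -5
29*j(4) + P(X, 0) = 29*(-5) + 9 = -145 + 9 = -136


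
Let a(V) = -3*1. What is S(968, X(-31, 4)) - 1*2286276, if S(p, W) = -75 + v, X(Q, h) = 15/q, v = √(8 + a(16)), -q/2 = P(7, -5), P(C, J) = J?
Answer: -2286351 + √5 ≈ -2.2863e+6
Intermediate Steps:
q = 10 (q = -2*(-5) = 10)
a(V) = -3
v = √5 (v = √(8 - 3) = √5 ≈ 2.2361)
X(Q, h) = 3/2 (X(Q, h) = 15/10 = 15*(⅒) = 3/2)
S(p, W) = -75 + √5
S(968, X(-31, 4)) - 1*2286276 = (-75 + √5) - 1*2286276 = (-75 + √5) - 2286276 = -2286351 + √5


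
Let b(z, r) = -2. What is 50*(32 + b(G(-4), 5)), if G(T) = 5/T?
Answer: 1500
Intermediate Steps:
50*(32 + b(G(-4), 5)) = 50*(32 - 2) = 50*30 = 1500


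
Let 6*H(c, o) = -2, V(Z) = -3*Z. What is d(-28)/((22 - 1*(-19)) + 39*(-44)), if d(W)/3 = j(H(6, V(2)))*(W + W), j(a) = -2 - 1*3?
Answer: -168/335 ≈ -0.50149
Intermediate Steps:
H(c, o) = -⅓ (H(c, o) = (⅙)*(-2) = -⅓)
j(a) = -5 (j(a) = -2 - 3 = -5)
d(W) = -30*W (d(W) = 3*(-5*(W + W)) = 3*(-10*W) = -30*W)
d(-28)/((22 - 1*(-19)) + 39*(-44)) = (-30*(-28))/((22 - 1*(-19)) + 39*(-44)) = 840/((22 + 19) - 1716) = 840/(41 - 1716) = 840/(-1675) = 840*(-1/1675) = -168/335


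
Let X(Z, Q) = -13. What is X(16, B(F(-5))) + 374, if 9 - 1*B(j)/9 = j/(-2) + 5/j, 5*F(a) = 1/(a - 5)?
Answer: 361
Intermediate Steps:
F(a) = 1/(5*(-5 + a)) (F(a) = 1/(5*(a - 5)) = 1/(5*(-5 + a)))
B(j) = 81 - 45/j + 9*j/2 (B(j) = 81 - 9*(j/(-2) + 5/j) = 81 - 9*(j*(-½) + 5/j) = 81 - 9*(-j/2 + 5/j) = 81 - 9*(5/j - j/2) = 81 + (-45/j + 9*j/2) = 81 - 45/j + 9*j/2)
X(16, B(F(-5))) + 374 = -13 + 374 = 361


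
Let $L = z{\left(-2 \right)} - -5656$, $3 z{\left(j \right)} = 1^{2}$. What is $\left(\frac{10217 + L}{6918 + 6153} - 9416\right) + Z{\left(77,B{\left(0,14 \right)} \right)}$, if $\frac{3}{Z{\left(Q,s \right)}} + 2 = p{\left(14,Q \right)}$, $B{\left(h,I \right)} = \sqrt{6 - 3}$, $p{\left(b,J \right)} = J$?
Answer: $- \frac{9229510487}{980325} \approx -9414.8$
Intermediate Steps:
$z{\left(j \right)} = \frac{1}{3}$ ($z{\left(j \right)} = \frac{1^{2}}{3} = \frac{1}{3} \cdot 1 = \frac{1}{3}$)
$L = \frac{16969}{3}$ ($L = \frac{1}{3} - -5656 = \frac{1}{3} + 5656 = \frac{16969}{3} \approx 5656.3$)
$B{\left(h,I \right)} = \sqrt{3}$
$Z{\left(Q,s \right)} = \frac{3}{-2 + Q}$
$\left(\frac{10217 + L}{6918 + 6153} - 9416\right) + Z{\left(77,B{\left(0,14 \right)} \right)} = \left(\frac{10217 + \frac{16969}{3}}{6918 + 6153} - 9416\right) + \frac{3}{-2 + 77} = \left(\frac{47620}{3 \cdot 13071} - 9416\right) + \frac{3}{75} = \left(\frac{47620}{3} \cdot \frac{1}{13071} - 9416\right) + 3 \cdot \frac{1}{75} = \left(\frac{47620}{39213} - 9416\right) + \frac{1}{25} = - \frac{369181988}{39213} + \frac{1}{25} = - \frac{9229510487}{980325}$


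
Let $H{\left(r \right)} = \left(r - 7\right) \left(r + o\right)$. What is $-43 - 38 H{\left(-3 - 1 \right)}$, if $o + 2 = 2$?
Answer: $-1715$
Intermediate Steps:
$o = 0$ ($o = -2 + 2 = 0$)
$H{\left(r \right)} = r \left(-7 + r\right)$ ($H{\left(r \right)} = \left(r - 7\right) \left(r + 0\right) = \left(-7 + r\right) r = r \left(-7 + r\right)$)
$-43 - 38 H{\left(-3 - 1 \right)} = -43 - 38 \left(-3 - 1\right) \left(-7 - 4\right) = -43 - 38 \left(- 4 \left(-7 - 4\right)\right) = -43 - 38 \left(\left(-4\right) \left(-11\right)\right) = -43 - 1672 = -1715$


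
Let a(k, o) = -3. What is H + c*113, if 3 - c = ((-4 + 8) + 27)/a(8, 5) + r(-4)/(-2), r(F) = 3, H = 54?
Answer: 10381/6 ≈ 1730.2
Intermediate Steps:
c = 89/6 (c = 3 - (((-4 + 8) + 27)/(-3) + 3/(-2)) = 3 - ((4 + 27)*(-⅓) + 3*(-½)) = 3 - (31*(-⅓) - 3/2) = 3 - (-31/3 - 3/2) = 3 - 1*(-71/6) = 3 + 71/6 = 89/6 ≈ 14.833)
H + c*113 = 54 + (89/6)*113 = 54 + 10057/6 = 10381/6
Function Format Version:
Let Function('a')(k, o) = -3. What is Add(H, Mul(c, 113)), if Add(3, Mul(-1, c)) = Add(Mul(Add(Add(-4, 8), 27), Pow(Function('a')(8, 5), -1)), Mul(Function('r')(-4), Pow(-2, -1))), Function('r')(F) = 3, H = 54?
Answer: Rational(10381, 6) ≈ 1730.2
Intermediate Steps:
c = Rational(89, 6) (c = Add(3, Mul(-1, Add(Mul(Add(Add(-4, 8), 27), Pow(-3, -1)), Mul(3, Pow(-2, -1))))) = Add(3, Mul(-1, Add(Mul(Add(4, 27), Rational(-1, 3)), Mul(3, Rational(-1, 2))))) = Add(3, Mul(-1, Add(Mul(31, Rational(-1, 3)), Rational(-3, 2)))) = Add(3, Mul(-1, Add(Rational(-31, 3), Rational(-3, 2)))) = Add(3, Mul(-1, Rational(-71, 6))) = Add(3, Rational(71, 6)) = Rational(89, 6) ≈ 14.833)
Add(H, Mul(c, 113)) = Add(54, Mul(Rational(89, 6), 113)) = Add(54, Rational(10057, 6)) = Rational(10381, 6)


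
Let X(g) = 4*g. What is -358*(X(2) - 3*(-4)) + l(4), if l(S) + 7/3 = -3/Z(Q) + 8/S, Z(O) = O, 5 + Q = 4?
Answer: -21472/3 ≈ -7157.3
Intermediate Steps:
Q = -1 (Q = -5 + 4 = -1)
l(S) = 2/3 + 8/S (l(S) = -7/3 + (-3/(-1) + 8/S) = -7/3 + (-3*(-1) + 8/S) = -7/3 + (3 + 8/S) = 2/3 + 8/S)
-358*(X(2) - 3*(-4)) + l(4) = -358*(4*2 - 3*(-4)) + (2/3 + 8/4) = -358*(8 + 12) + (2/3 + 8*(1/4)) = -358*20 + (2/3 + 2) = -7160 + 8/3 = -21472/3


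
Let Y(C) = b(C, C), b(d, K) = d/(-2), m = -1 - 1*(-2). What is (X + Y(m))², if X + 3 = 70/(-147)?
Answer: 27889/1764 ≈ 15.810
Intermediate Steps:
m = 1 (m = -1 + 2 = 1)
b(d, K) = -d/2 (b(d, K) = d*(-½) = -d/2)
X = -73/21 (X = -3 + 70/(-147) = -3 + 70*(-1/147) = -3 - 10/21 = -73/21 ≈ -3.4762)
Y(C) = -C/2
(X + Y(m))² = (-73/21 - ½*1)² = (-73/21 - ½)² = (-167/42)² = 27889/1764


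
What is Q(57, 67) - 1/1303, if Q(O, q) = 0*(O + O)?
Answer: -1/1303 ≈ -0.00076746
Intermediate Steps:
Q(O, q) = 0 (Q(O, q) = 0*(2*O) = 0)
Q(57, 67) - 1/1303 = 0 - 1/1303 = -1/1303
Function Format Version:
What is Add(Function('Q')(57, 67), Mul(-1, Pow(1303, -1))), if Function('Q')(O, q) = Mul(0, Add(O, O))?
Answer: Rational(-1, 1303) ≈ -0.00076746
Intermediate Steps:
Function('Q')(O, q) = 0 (Function('Q')(O, q) = Mul(0, Mul(2, O)) = 0)
Add(Function('Q')(57, 67), Mul(-1, Pow(1303, -1))) = Add(0, Mul(-1, Pow(1303, -1))) = Add(0, Mul(-1, Rational(1, 1303))) = Add(0, Rational(-1, 1303)) = Rational(-1, 1303)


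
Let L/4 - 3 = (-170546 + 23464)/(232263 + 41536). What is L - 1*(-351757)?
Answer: 96313412103/273799 ≈ 3.5177e+5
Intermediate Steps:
L = 2697260/273799 (L = 12 + 4*((-170546 + 23464)/(232263 + 41536)) = 12 + 4*(-147082/273799) = 12 - 588328/273799 = 2697260/273799 ≈ 9.8512)
L - 1*(-351757) = 2697260/273799 - 1*(-351757) = 2697260/273799 + 351757 = 96313412103/273799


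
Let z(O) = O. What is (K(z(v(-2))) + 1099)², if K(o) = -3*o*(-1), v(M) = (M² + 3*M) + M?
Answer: 1181569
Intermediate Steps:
v(M) = M² + 4*M
K(o) = 3*o
(K(z(v(-2))) + 1099)² = (3*(-2*(4 - 2)) + 1099)² = (3*(-2*2) + 1099)² = (3*(-4) + 1099)² = (-12 + 1099)² = 1087² = 1181569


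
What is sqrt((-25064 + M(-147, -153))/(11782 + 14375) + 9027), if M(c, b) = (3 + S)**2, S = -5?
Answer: sqrt(6175515440103)/26157 ≈ 95.005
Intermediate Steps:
M(c, b) = 4 (M(c, b) = (3 - 5)**2 = (-2)**2 = 4)
sqrt((-25064 + M(-147, -153))/(11782 + 14375) + 9027) = sqrt((-25064 + 4)/(11782 + 14375) + 9027) = sqrt(-25060/26157 + 9027) = sqrt(236094179/26157) = sqrt(6175515440103)/26157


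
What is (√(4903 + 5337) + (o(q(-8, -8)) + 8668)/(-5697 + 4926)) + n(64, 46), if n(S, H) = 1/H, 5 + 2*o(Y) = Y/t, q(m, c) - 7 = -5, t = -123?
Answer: -24467260/2181159 + 32*√10 ≈ 89.975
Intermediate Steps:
q(m, c) = 2 (q(m, c) = 7 - 5 = 2)
o(Y) = -5/2 - Y/246 (o(Y) = -5/2 + (Y/(-123))/2 = -5/2 + (Y*(-1/123))/2 = -5/2 + (-Y/123)/2 = -5/2 - Y/246)
(√(4903 + 5337) + (o(q(-8, -8)) + 8668)/(-5697 + 4926)) + n(64, 46) = (√(4903 + 5337) + ((-5/2 - 1/246*2) + 8668)/(-5697 + 4926)) + 1/46 = (√10240 + ((-5/2 - 1/123) + 8668)/(-771)) + 1/46 = (32*√10 + (-617/246 + 8668)*(-1/771)) + 1/46 = (32*√10 + (2131711/246)*(-1/771)) + 1/46 = (32*√10 - 2131711/189666) + 1/46 = (-2131711/189666 + 32*√10) + 1/46 = -24467260/2181159 + 32*√10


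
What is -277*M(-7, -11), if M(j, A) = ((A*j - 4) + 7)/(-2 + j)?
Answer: 22160/9 ≈ 2462.2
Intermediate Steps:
M(j, A) = (3 + A*j)/(-2 + j) (M(j, A) = ((-4 + A*j) + 7)/(-2 + j) = (3 + A*j)/(-2 + j))
-277*M(-7, -11) = -277*(3 - 11*(-7))/(-2 - 7) = -277*(3 + 77)/(-9) = -(-277)*80/9 = -277*(-80/9) = 22160/9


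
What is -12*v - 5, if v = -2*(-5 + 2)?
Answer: -77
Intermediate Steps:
v = 6 (v = -2*(-3) = 6)
-12*v - 5 = -12*6 - 5 = -72 - 5 = -77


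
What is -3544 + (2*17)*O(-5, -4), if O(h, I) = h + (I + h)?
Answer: -4020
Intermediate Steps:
O(h, I) = I + 2*h
-3544 + (2*17)*O(-5, -4) = -3544 + (2*17)*(-4 + 2*(-5)) = -3544 + 34*(-4 - 10) = -3544 + 34*(-14) = -3544 - 476 = -4020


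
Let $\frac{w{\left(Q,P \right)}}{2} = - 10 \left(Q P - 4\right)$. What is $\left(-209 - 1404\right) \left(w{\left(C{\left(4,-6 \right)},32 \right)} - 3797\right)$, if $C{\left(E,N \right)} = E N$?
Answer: $-18780159$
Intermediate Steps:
$w{\left(Q,P \right)} = 80 - 20 P Q$ ($w{\left(Q,P \right)} = 2 \left(- 10 \left(Q P - 4\right)\right) = 2 \left(- 10 \left(P Q - 4\right)\right) = 2 \left(- 10 \left(-4 + P Q\right)\right) = 2 \left(40 - 10 P Q\right) = 80 - 20 P Q$)
$\left(-209 - 1404\right) \left(w{\left(C{\left(4,-6 \right)},32 \right)} - 3797\right) = \left(-209 - 1404\right) \left(\left(80 - 640 \cdot 4 \left(-6\right)\right) - 3797\right) = - 1613 \left(\left(80 - 640 \left(-24\right)\right) - 3797\right) = - 1613 \left(\left(80 + 15360\right) - 3797\right) = - 1613 \left(15440 - 3797\right) = \left(-1613\right) 11643 = -18780159$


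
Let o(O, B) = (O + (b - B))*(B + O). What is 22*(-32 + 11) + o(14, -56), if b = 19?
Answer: -4200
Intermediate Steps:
o(O, B) = (B + O)*(19 + O - B) (o(O, B) = (O + (19 - B))*(B + O) = (19 + O - B)*(B + O) = (B + O)*(19 + O - B))
22*(-32 + 11) + o(14, -56) = 22*(-32 + 11) + (14² - 1*(-56)² + 19*(-56) + 19*14) = 22*(-21) + (196 - 1*3136 - 1064 + 266) = -462 + (196 - 3136 - 1064 + 266) = -462 - 3738 = -4200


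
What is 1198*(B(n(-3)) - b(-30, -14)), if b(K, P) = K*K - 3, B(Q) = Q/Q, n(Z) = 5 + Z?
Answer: -1073408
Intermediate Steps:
B(Q) = 1
b(K, P) = -3 + K² (b(K, P) = K² - 3 = -3 + K²)
1198*(B(n(-3)) - b(-30, -14)) = 1198*(1 - (-3 + (-30)²)) = 1198*(1 - (-3 + 900)) = 1198*(1 - 1*897) = 1198*(1 - 897) = 1198*(-896) = -1073408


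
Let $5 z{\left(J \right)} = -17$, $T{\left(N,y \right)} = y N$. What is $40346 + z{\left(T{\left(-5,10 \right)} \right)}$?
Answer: $\frac{201713}{5} \approx 40343.0$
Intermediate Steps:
$T{\left(N,y \right)} = N y$
$z{\left(J \right)} = - \frac{17}{5}$ ($z{\left(J \right)} = \frac{1}{5} \left(-17\right) = - \frac{17}{5}$)
$40346 + z{\left(T{\left(-5,10 \right)} \right)} = 40346 - \frac{17}{5} = \frac{201713}{5}$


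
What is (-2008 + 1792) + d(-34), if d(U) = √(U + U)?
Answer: -216 + 2*I*√17 ≈ -216.0 + 8.2462*I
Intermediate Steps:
d(U) = √2*√U (d(U) = √(2*U) = √2*√U)
(-2008 + 1792) + d(-34) = (-2008 + 1792) + √2*√(-34) = -216 + √2*(I*√34) = -216 + 2*I*√17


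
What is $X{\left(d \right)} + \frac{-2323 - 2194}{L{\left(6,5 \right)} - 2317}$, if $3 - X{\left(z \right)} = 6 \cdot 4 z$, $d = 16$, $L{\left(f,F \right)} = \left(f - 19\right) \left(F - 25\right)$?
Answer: $- \frac{779200}{2057} \approx -378.8$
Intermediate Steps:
$L{\left(f,F \right)} = \left(-25 + F\right) \left(-19 + f\right)$ ($L{\left(f,F \right)} = \left(-19 + f\right) \left(-25 + F\right) = \left(-25 + F\right) \left(-19 + f\right)$)
$X{\left(z \right)} = 3 - 24 z$ ($X{\left(z \right)} = 3 - 6 \cdot 4 z = 3 - 24 z$)
$X{\left(d \right)} + \frac{-2323 - 2194}{L{\left(6,5 \right)} - 2317} = \left(3 - 384\right) + \frac{-2323 - 2194}{\left(475 - 150 - 95 + 5 \cdot 6\right) - 2317} = \left(3 - 384\right) - \frac{4517}{\left(475 - 150 - 95 + 30\right) - 2317} = -381 - \frac{4517}{260 - 2317} = -381 - \frac{4517}{-2057} = -381 - - \frac{4517}{2057} = -381 + \frac{4517}{2057} = - \frac{779200}{2057}$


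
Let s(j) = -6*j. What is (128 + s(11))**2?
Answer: 3844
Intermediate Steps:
(128 + s(11))**2 = (128 - 6*11)**2 = (128 - 66)**2 = 62**2 = 3844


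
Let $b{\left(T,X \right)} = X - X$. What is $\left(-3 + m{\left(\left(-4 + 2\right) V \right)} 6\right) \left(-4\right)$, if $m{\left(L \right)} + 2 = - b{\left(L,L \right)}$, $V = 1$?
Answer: $60$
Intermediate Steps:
$b{\left(T,X \right)} = 0$
$m{\left(L \right)} = -2$ ($m{\left(L \right)} = -2 - 0 = -2 + 0 = -2$)
$\left(-3 + m{\left(\left(-4 + 2\right) V \right)} 6\right) \left(-4\right) = \left(-3 - 12\right) \left(-4\right) = \left(-15\right) \left(-4\right) = 60$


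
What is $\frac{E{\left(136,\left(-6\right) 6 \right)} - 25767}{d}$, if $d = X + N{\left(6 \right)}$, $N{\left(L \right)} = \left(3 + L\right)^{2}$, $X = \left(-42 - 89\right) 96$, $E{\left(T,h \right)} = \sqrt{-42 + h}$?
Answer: $\frac{1227}{595} - \frac{i \sqrt{78}}{12495} \approx 2.0622 - 0.00070682 i$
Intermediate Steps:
$X = -12576$ ($X = \left(-131\right) 96 = -12576$)
$d = -12495$ ($d = -12576 + \left(3 + 6\right)^{2} = -12576 + 9^{2} = -12576 + 81 = -12495$)
$\frac{E{\left(136,\left(-6\right) 6 \right)} - 25767}{d} = \frac{\sqrt{-42 - 36} - 25767}{-12495} = \left(\sqrt{-42 - 36} - 25767\right) \left(- \frac{1}{12495}\right) = \left(\sqrt{-78} - 25767\right) \left(- \frac{1}{12495}\right) = \left(i \sqrt{78} - 25767\right) \left(- \frac{1}{12495}\right) = \left(-25767 + i \sqrt{78}\right) \left(- \frac{1}{12495}\right) = \frac{1227}{595} - \frac{i \sqrt{78}}{12495}$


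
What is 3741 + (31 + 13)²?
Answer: 5677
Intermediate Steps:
3741 + (31 + 13)² = 3741 + 44² = 3741 + 1936 = 5677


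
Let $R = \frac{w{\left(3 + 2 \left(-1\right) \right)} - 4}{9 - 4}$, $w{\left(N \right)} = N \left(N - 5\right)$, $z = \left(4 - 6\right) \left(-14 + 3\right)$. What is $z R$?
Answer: $- \frac{176}{5} \approx -35.2$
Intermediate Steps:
$z = 22$ ($z = \left(-2\right) \left(-11\right) = 22$)
$w{\left(N \right)} = N \left(-5 + N\right)$
$R = - \frac{8}{5}$ ($R = \frac{\left(3 + 2 \left(-1\right)\right) \left(-5 + \left(3 + 2 \left(-1\right)\right)\right) - 4}{9 - 4} = \frac{\left(3 - 2\right) \left(-5 + \left(3 - 2\right)\right) - 4}{5} = \left(1 \left(-5 + 1\right) - 4\right) \frac{1}{5} = \left(1 \left(-4\right) - 4\right) \frac{1}{5} = \left(-4 - 4\right) \frac{1}{5} = \left(-8\right) \frac{1}{5} = - \frac{8}{5} \approx -1.6$)
$z R = 22 \left(- \frac{8}{5}\right) = - \frac{176}{5}$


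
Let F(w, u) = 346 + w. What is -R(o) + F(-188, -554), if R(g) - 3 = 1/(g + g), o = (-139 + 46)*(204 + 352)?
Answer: 16029481/103416 ≈ 155.00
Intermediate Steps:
o = -51708 (o = -93*556 = -51708)
R(g) = 3 + 1/(2*g) (R(g) = 3 + 1/(g + g) = 3 + 1/(2*g))
-R(o) + F(-188, -554) = -(3 + (½)/(-51708)) + (346 - 188) = -(3 + (½)*(-1/51708)) + 158 = -(3 - 1/103416) + 158 = -1*310247/103416 + 158 = -310247/103416 + 158 = 16029481/103416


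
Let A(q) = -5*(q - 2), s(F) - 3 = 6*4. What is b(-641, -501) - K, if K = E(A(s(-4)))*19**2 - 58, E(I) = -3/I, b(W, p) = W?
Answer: -73958/125 ≈ -591.66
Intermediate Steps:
s(F) = 27 (s(F) = 3 + 6*4 = 3 + 24 = 27)
A(q) = 10 - 5*q (A(q) = -5*(-2 + q) = 10 - 5*q)
K = -6167/125 (K = -3/(10 - 5*27)*19**2 - 58 = -3/(10 - 135)*361 - 58 = -3/(-125)*361 - 58 = -3*(-1/125)*361 - 58 = (3/125)*361 - 58 = 1083/125 - 58 = -6167/125 ≈ -49.336)
b(-641, -501) - K = -641 - 1*(-6167/125) = -641 + 6167/125 = -73958/125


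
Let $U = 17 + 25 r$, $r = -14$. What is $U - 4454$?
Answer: $-4787$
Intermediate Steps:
$U = -333$ ($U = 17 + 25 \left(-14\right) = 17 - 350 = -333$)
$U - 4454 = -333 - 4454 = -4787$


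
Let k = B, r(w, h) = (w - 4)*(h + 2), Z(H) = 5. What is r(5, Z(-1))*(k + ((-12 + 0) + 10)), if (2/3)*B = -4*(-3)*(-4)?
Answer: -518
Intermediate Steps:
B = -72 (B = 3*(-4*(-3)*(-4))/2 = 3*(12*(-4))/2 = (3/2)*(-48) = -72)
r(w, h) = (-4 + w)*(2 + h)
k = -72
r(5, Z(-1))*(k + ((-12 + 0) + 10)) = (-8 - 4*5 + 2*5 + 5*5)*(-72 + ((-12 + 0) + 10)) = (-8 - 20 + 10 + 25)*(-72 + (-12 + 10)) = 7*(-72 - 2) = 7*(-74) = -518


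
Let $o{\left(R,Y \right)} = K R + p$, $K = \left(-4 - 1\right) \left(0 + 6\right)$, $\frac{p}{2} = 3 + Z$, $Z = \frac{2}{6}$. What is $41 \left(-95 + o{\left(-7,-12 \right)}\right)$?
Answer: $\frac{14965}{3} \approx 4988.3$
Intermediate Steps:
$Z = \frac{1}{3}$ ($Z = 2 \cdot \frac{1}{6} = \frac{1}{3} \approx 0.33333$)
$p = \frac{20}{3}$ ($p = 2 \left(3 + \frac{1}{3}\right) = 2 \cdot \frac{10}{3} = \frac{20}{3} \approx 6.6667$)
$K = -30$ ($K = \left(-5\right) 6 = -30$)
$o{\left(R,Y \right)} = \frac{20}{3} - 30 R$ ($o{\left(R,Y \right)} = - 30 R + \frac{20}{3} = \frac{20}{3} - 30 R$)
$41 \left(-95 + o{\left(-7,-12 \right)}\right) = 41 \left(-95 + \left(\frac{20}{3} - -210\right)\right) = 41 \left(-95 + \left(\frac{20}{3} + 210\right)\right) = 41 \left(-95 + \frac{650}{3}\right) = 41 \cdot \frac{365}{3} = \frac{14965}{3}$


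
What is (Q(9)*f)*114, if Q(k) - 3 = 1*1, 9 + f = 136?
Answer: 57912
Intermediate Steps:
f = 127 (f = -9 + 136 = 127)
Q(k) = 4 (Q(k) = 3 + 1*1 = 3 + 1 = 4)
(Q(9)*f)*114 = (4*127)*114 = 508*114 = 57912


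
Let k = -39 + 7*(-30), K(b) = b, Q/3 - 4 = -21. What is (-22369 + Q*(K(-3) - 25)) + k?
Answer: -21190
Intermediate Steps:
Q = -51 (Q = 12 + 3*(-21) = 12 - 63 = -51)
k = -249 (k = -39 - 210 = -249)
(-22369 + Q*(K(-3) - 25)) + k = (-22369 - 51*(-3 - 25)) - 249 = (-22369 - 51*(-28)) - 249 = (-22369 + 1428) - 249 = -20941 - 249 = -21190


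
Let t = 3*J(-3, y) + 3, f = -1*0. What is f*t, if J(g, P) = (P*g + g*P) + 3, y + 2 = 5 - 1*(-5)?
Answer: 0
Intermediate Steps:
f = 0
y = 8 (y = -2 + (5 - 1*(-5)) = -2 + (5 + 5) = -2 + 10 = 8)
J(g, P) = 3 + 2*P*g (J(g, P) = (P*g + P*g) + 3 = 2*P*g + 3 = 3 + 2*P*g)
t = -132 (t = 3*(3 + 2*8*(-3)) + 3 = 3*(3 - 48) + 3 = 3*(-45) + 3 = -135 + 3 = -132)
f*t = 0*(-132) = 0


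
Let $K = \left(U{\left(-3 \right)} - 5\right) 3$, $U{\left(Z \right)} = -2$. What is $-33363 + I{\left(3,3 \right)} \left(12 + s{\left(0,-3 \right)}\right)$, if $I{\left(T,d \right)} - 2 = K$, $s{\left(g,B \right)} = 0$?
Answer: $-33591$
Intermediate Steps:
$K = -21$ ($K = \left(-2 - 5\right) 3 = \left(-7\right) 3 = -21$)
$I{\left(T,d \right)} = -19$ ($I{\left(T,d \right)} = 2 - 21 = -19$)
$-33363 + I{\left(3,3 \right)} \left(12 + s{\left(0,-3 \right)}\right) = -33363 - 19 \left(12 + 0\right) = -33363 - 228 = -33591$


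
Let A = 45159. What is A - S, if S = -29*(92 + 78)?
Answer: 50089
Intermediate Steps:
S = -4930 (S = -29*170 = -4930)
A - S = 45159 - 1*(-4930) = 45159 + 4930 = 50089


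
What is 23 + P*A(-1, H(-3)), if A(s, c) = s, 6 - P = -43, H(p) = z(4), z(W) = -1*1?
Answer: -26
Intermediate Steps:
z(W) = -1
H(p) = -1
P = 49 (P = 6 - 1*(-43) = 6 + 43 = 49)
23 + P*A(-1, H(-3)) = 23 + 49*(-1) = 23 - 49 = -26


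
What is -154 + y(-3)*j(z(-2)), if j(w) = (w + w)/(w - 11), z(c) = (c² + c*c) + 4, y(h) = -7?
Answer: -322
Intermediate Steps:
z(c) = 4 + 2*c² (z(c) = (c² + c²) + 4 = 2*c² + 4 = 4 + 2*c²)
j(w) = 2*w/(-11 + w) (j(w) = (2*w)/(-11 + w) = 2*w/(-11 + w))
-154 + y(-3)*j(z(-2)) = -154 - 14*(4 + 2*(-2)²)/(-11 + (4 + 2*(-2)²)) = -154 - 14*(4 + 2*4)/(-11 + (4 + 2*4)) = -154 - 14*(4 + 8)/(-11 + (4 + 8)) = -154 - 14*12/(-11 + 12) = -154 - 14*12/1 = -154 - 14*12 = -154 - 7*24 = -154 - 168 = -322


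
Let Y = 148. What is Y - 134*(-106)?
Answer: 14352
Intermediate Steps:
Y - 134*(-106) = 148 - 134*(-106) = 148 + 14204 = 14352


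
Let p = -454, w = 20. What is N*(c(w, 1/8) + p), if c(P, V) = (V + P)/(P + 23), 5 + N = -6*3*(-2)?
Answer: -4836465/344 ≈ -14059.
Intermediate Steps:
N = 31 (N = -5 - 6*3*(-2) = -5 - 18*(-2) = -5 + 36 = 31)
c(P, V) = (P + V)/(23 + P)
N*(c(w, 1/8) + p) = 31*((20 + 1/8)/(23 + 20) - 454) = 31*((20 + ⅛)/43 - 454) = 31*((1/43)*(161/8) - 454) = 31*(161/344 - 454) = 31*(-156015/344) = -4836465/344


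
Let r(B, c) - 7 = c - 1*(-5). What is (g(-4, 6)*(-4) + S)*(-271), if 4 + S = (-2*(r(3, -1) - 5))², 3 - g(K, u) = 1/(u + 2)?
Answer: -69647/2 ≈ -34824.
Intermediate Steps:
r(B, c) = 12 + c (r(B, c) = 7 + (c - 1*(-5)) = 7 + (c + 5) = 7 + (5 + c) = 12 + c)
g(K, u) = 3 - 1/(2 + u) (g(K, u) = 3 - 1/(u + 2) = 3 - 1/(2 + u))
S = 140 (S = -4 + (-2*((12 - 1) - 5))² = -4 + (-2*(11 - 5))² = -4 + (-2*6)² = -4 + (-12)² = -4 + 144 = 140)
(g(-4, 6)*(-4) + S)*(-271) = (((5 + 3*6)/(2 + 6))*(-4) + 140)*(-271) = (((5 + 18)/8)*(-4) + 140)*(-271) = (((⅛)*23)*(-4) + 140)*(-271) = ((23/8)*(-4) + 140)*(-271) = (-23/2 + 140)*(-271) = (257/2)*(-271) = -69647/2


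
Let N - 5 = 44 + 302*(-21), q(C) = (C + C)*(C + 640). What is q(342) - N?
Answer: 677981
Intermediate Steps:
q(C) = 2*C*(640 + C) (q(C) = (2*C)*(640 + C) = 2*C*(640 + C))
N = -6293 (N = 5 + (44 + 302*(-21)) = 5 + (44 - 6342) = 5 - 6298 = -6293)
q(342) - N = 2*342*(640 + 342) - 1*(-6293) = 2*342*982 + 6293 = 671688 + 6293 = 677981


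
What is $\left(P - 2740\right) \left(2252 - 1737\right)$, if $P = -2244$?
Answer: $-2566760$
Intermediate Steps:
$\left(P - 2740\right) \left(2252 - 1737\right) = \left(-2244 - 2740\right) \left(2252 - 1737\right) = - 4984 \left(2252 - 1737\right) = \left(-4984\right) 515 = -2566760$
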